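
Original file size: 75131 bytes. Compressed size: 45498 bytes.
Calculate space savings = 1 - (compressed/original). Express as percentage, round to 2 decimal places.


ratio = compressed/original = 45498/75131 = 0.605582
savings = 1 - ratio = 1 - 0.605582 = 0.394418
as a percentage: 0.394418 * 100 = 39.44%

Space savings = 1 - 45498/75131 = 39.44%


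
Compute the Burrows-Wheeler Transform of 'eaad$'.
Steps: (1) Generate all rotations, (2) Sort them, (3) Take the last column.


Rotations (sorted):
  0: $eaad -> last char: d
  1: aad$e -> last char: e
  2: ad$ea -> last char: a
  3: d$eaa -> last char: a
  4: eaad$ -> last char: $


BWT = deaa$


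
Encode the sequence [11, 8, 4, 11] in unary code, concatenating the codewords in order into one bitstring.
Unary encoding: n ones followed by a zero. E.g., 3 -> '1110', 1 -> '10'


Encode each number as n ones followed by a terminating 0:
  11 -> 111111111110 (12 bits)
  8 -> 111111110 (9 bits)
  4 -> 11110 (5 bits)
  11 -> 111111111110 (12 bits)
Total length = 12 + 9 + 5 + 12 = 38 bits.

Unary([11, 8, 4, 11]) = 11111111111011111111011110111111111110 (38 bits)


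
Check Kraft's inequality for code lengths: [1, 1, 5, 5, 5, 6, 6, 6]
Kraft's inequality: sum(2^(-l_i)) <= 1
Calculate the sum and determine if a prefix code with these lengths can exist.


Sum = 2^(-1) + 2^(-1) + 2^(-5) + 2^(-5) + 2^(-5) + 2^(-6) + 2^(-6) + 2^(-6)
    = 0.5 + 0.5 + 0.03125 + 0.03125 + 0.03125 + 0.015625 + 0.015625 + 0.015625
    = 73/64 = 1.140625
Since 1.140625 > 1, Kraft's inequality is NOT satisfied.
A prefix code with these lengths CANNOT exist.

Kraft sum = 1.140625. Not satisfied.


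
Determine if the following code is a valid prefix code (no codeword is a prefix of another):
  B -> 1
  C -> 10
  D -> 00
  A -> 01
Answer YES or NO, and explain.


Checking each pair (does one codeword prefix another?):
  B='1' vs C='10': prefix -- VIOLATION

NO -- this is NOT a valid prefix code. B (1) is a prefix of C (10).


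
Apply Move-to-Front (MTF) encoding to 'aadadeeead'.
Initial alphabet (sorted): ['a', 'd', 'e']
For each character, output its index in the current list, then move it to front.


MTF encoding:
'a': index 0 in ['a', 'd', 'e'] -> ['a', 'd', 'e']
'a': index 0 in ['a', 'd', 'e'] -> ['a', 'd', 'e']
'd': index 1 in ['a', 'd', 'e'] -> ['d', 'a', 'e']
'a': index 1 in ['d', 'a', 'e'] -> ['a', 'd', 'e']
'd': index 1 in ['a', 'd', 'e'] -> ['d', 'a', 'e']
'e': index 2 in ['d', 'a', 'e'] -> ['e', 'd', 'a']
'e': index 0 in ['e', 'd', 'a'] -> ['e', 'd', 'a']
'e': index 0 in ['e', 'd', 'a'] -> ['e', 'd', 'a']
'a': index 2 in ['e', 'd', 'a'] -> ['a', 'e', 'd']
'd': index 2 in ['a', 'e', 'd'] -> ['d', 'a', 'e']


Output: [0, 0, 1, 1, 1, 2, 0, 0, 2, 2]


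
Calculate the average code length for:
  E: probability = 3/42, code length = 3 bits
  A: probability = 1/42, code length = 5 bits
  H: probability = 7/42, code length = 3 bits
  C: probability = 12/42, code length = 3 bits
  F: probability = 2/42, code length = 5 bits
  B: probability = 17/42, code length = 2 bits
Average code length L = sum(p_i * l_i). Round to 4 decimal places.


Weighted contributions p_i * l_i:
  E: (3/42) * 3 = 9/42
  A: (1/42) * 5 = 5/42
  H: (7/42) * 3 = 21/42
  C: (12/42) * 3 = 36/42
  F: (2/42) * 5 = 10/42
  B: (17/42) * 2 = 34/42
Sum = (9 + 5 + 21 + 36 + 10 + 34)/42 = 115/42

L = 115/42 = 2.7381 bits/symbol


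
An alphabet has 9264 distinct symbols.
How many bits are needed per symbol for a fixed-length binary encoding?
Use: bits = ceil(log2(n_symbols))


log2(9264) = 13.1774
Bracket: 2^13 = 8192 < 9264 <= 2^14 = 16384
So ceil(log2(9264)) = 14

bits = ceil(log2(9264)) = ceil(13.1774) = 14 bits


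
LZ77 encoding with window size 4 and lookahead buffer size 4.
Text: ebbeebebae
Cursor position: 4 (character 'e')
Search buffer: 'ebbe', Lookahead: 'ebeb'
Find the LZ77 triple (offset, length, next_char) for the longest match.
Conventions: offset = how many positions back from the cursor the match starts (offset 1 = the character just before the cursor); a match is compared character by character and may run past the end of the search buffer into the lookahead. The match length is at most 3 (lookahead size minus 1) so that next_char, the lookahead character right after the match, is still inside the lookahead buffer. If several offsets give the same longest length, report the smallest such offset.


Try each offset into the search buffer:
  offset=1 (pos 3, char 'e'): match length 1
  offset=2 (pos 2, char 'b'): match length 0
  offset=3 (pos 1, char 'b'): match length 0
  offset=4 (pos 0, char 'e'): match length 2
Longest match has length 2 at offset 4.
next_char = character at position 4 + 2 = 6 -> 'e'

Best match: offset=4, length=2 (matching 'eb' starting at position 0)
LZ77 triple: (4, 2, 'e')


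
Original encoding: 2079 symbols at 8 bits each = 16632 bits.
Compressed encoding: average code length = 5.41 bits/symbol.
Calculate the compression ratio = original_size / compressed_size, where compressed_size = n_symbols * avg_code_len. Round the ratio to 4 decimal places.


original_size = n_symbols * orig_bits = 2079 * 8 = 16632 bits
compressed_size = n_symbols * avg_code_len = 2079 * 5.41 = 11247.39 bits
ratio = original_size / compressed_size = 16632 / 11247.39 = 1.4787

Compression ratio = 1.4787


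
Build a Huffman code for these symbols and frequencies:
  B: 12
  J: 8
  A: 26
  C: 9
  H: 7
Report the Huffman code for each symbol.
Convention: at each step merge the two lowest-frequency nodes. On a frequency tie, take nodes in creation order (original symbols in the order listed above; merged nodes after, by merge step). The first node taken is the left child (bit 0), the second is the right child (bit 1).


Huffman tree construction:
Step 1: Merge H(7) + J(8) = 15
Step 2: Merge C(9) + B(12) = 21
Step 3: Merge (H+J)(15) + (C+B)(21) = 36
Step 4: Merge A(26) + ((H+J)+(C+B))(36) = 62
Read each symbol's code off the tree from the root (left child = 0, right child = 1).

Codes:
  B: 111 (length 3)
  J: 101 (length 3)
  A: 0 (length 1)
  C: 110 (length 3)
  H: 100 (length 3)
Average code length: 134/62 = 2.1613 bits/symbol


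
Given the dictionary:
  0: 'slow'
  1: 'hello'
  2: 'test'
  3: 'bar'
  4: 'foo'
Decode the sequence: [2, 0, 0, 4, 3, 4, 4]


Look up each index in the dictionary:
  2 -> 'test'
  0 -> 'slow'
  0 -> 'slow'
  4 -> 'foo'
  3 -> 'bar'
  4 -> 'foo'
  4 -> 'foo'

Decoded: "test slow slow foo bar foo foo"


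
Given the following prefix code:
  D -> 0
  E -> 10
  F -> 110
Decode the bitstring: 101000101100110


Decoding step by step:
Bits 10 -> E
Bits 10 -> E
Bits 0 -> D
Bits 0 -> D
Bits 10 -> E
Bits 110 -> F
Bits 0 -> D
Bits 110 -> F


Decoded message: EEDDEFDF


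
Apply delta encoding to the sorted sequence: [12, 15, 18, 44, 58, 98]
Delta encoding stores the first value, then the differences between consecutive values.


First value: 12
Deltas:
  15 - 12 = 3
  18 - 15 = 3
  44 - 18 = 26
  58 - 44 = 14
  98 - 58 = 40


Delta encoded: [12, 3, 3, 26, 14, 40]


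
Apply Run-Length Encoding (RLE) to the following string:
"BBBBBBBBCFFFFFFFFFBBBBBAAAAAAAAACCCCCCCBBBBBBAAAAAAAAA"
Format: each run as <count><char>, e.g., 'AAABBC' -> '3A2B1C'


Scanning runs left to right:
  i=0: run of 'B' x 8 -> '8B'
  i=8: run of 'C' x 1 -> '1C'
  i=9: run of 'F' x 9 -> '9F'
  i=18: run of 'B' x 5 -> '5B'
  i=23: run of 'A' x 9 -> '9A'
  i=32: run of 'C' x 7 -> '7C'
  i=39: run of 'B' x 6 -> '6B'
  i=45: run of 'A' x 9 -> '9A'

RLE = 8B1C9F5B9A7C6B9A


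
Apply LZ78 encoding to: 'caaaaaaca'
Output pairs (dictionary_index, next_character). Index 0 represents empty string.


LZ78 encoding steps:
Dictionary: {0: ''}
Step 1: w='' (idx 0), next='c' -> output (0, 'c'), add 'c' as idx 1
Step 2: w='' (idx 0), next='a' -> output (0, 'a'), add 'a' as idx 2
Step 3: w='a' (idx 2), next='a' -> output (2, 'a'), add 'aa' as idx 3
Step 4: w='aa' (idx 3), next='a' -> output (3, 'a'), add 'aaa' as idx 4
Step 5: w='c' (idx 1), next='a' -> output (1, 'a'), add 'ca' as idx 5


Encoded: [(0, 'c'), (0, 'a'), (2, 'a'), (3, 'a'), (1, 'a')]


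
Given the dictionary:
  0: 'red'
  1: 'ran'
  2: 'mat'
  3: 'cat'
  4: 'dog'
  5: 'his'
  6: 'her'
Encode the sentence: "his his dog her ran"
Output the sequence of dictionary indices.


Look up each word in the dictionary:
  'his' -> 5
  'his' -> 5
  'dog' -> 4
  'her' -> 6
  'ran' -> 1

Encoded: [5, 5, 4, 6, 1]


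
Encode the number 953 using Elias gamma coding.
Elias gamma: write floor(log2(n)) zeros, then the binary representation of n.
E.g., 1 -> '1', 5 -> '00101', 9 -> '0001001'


num_bits = floor(log2(953)) + 1 = 10
leading_zeros = num_bits - 1 = 9
binary(953) = 1110111001

Elias gamma(953) = '000000000' + '1110111001' = 0000000001110111001 (19 bits)


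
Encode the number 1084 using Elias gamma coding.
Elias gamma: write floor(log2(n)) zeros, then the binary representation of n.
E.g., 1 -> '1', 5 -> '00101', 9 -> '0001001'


num_bits = floor(log2(1084)) + 1 = 11
leading_zeros = num_bits - 1 = 10
binary(1084) = 10000111100

Elias gamma(1084) = '0000000000' + '10000111100' = 000000000010000111100 (21 bits)


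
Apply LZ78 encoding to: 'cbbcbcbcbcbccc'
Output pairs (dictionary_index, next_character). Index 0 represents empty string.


LZ78 encoding steps:
Dictionary: {0: ''}
Step 1: w='' (idx 0), next='c' -> output (0, 'c'), add 'c' as idx 1
Step 2: w='' (idx 0), next='b' -> output (0, 'b'), add 'b' as idx 2
Step 3: w='b' (idx 2), next='c' -> output (2, 'c'), add 'bc' as idx 3
Step 4: w='bc' (idx 3), next='b' -> output (3, 'b'), add 'bcb' as idx 4
Step 5: w='c' (idx 1), next='b' -> output (1, 'b'), add 'cb' as idx 5
Step 6: w='cb' (idx 5), next='c' -> output (5, 'c'), add 'cbc' as idx 6
Step 7: w='c' (idx 1), next='c' -> output (1, 'c'), add 'cc' as idx 7


Encoded: [(0, 'c'), (0, 'b'), (2, 'c'), (3, 'b'), (1, 'b'), (5, 'c'), (1, 'c')]


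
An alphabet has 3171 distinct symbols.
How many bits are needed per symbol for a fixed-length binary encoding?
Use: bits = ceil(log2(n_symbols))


log2(3171) = 11.6307
Bracket: 2^11 = 2048 < 3171 <= 2^12 = 4096
So ceil(log2(3171)) = 12

bits = ceil(log2(3171)) = ceil(11.6307) = 12 bits


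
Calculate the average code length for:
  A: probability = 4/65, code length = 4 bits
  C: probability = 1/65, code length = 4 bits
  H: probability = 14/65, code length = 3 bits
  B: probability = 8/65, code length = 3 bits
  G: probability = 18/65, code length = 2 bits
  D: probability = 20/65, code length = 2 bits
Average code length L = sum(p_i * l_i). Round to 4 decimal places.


Weighted contributions p_i * l_i:
  A: (4/65) * 4 = 16/65
  C: (1/65) * 4 = 4/65
  H: (14/65) * 3 = 42/65
  B: (8/65) * 3 = 24/65
  G: (18/65) * 2 = 36/65
  D: (20/65) * 2 = 40/65
Sum = (16 + 4 + 42 + 24 + 36 + 40)/65 = 162/65

L = 162/65 = 2.4923 bits/symbol


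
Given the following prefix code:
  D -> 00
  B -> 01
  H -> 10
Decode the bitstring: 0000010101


Decoding step by step:
Bits 00 -> D
Bits 00 -> D
Bits 01 -> B
Bits 01 -> B
Bits 01 -> B


Decoded message: DDBBB


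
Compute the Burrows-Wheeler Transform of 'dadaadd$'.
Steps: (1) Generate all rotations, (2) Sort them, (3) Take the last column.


Rotations (sorted):
  0: $dadaadd -> last char: d
  1: aadd$dad -> last char: d
  2: adaadd$d -> last char: d
  3: add$dada -> last char: a
  4: d$dadaad -> last char: d
  5: daadd$da -> last char: a
  6: dadaadd$ -> last char: $
  7: dd$dadaa -> last char: a


BWT = dddada$a


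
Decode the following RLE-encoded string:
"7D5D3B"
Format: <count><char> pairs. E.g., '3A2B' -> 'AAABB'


Expanding each <count><char> pair:
  7D -> 'DDDDDDD'
  5D -> 'DDDDD'
  3B -> 'BBB'

Decoded = DDDDDDDDDDDDBBB


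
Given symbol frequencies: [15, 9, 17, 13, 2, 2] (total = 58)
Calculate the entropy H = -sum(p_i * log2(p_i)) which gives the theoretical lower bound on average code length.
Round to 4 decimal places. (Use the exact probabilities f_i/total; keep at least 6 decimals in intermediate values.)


Per-symbol terms -p_i * log2(p_i) with p_i = f_i/58:
  p = 15/58 = 0.258621: log2(p) = -1.951090, -p*log2(p) = 0.504592
  p = 9/58 = 0.155172: log2(p) = -2.688056, -p*log2(p) = 0.417112
  p = 17/58 = 0.293103: log2(p) = -1.770518, -p*log2(p) = 0.518945
  p = 13/58 = 0.224138: log2(p) = -2.157541, -p*log2(p) = 0.483587
  p = 2/58 = 0.034483: log2(p) = -4.857981, -p*log2(p) = 0.167517
  p = 2/58 = 0.034483: log2(p) = -4.857981, -p*log2(p) = 0.167517
H = 0.504592 + 0.417112 + 0.518945 + 0.483587 + 0.167517 + 0.167517 = 2.259270

H = 2.2593 bits/symbol


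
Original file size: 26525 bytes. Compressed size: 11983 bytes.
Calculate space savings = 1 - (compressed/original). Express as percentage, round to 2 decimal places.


ratio = compressed/original = 11983/26525 = 0.451762
savings = 1 - ratio = 1 - 0.451762 = 0.548238
as a percentage: 0.548238 * 100 = 54.82%

Space savings = 1 - 11983/26525 = 54.82%


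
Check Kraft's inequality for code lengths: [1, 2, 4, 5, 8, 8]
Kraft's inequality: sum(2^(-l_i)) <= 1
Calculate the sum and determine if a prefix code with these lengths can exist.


Sum = 2^(-1) + 2^(-2) + 2^(-4) + 2^(-5) + 2^(-8) + 2^(-8)
    = 0.5 + 0.25 + 0.0625 + 0.03125 + 0.00390625 + 0.00390625
    = 218/256 = 0.8515625
Since 0.8515625 <= 1, Kraft's inequality IS satisfied.
A prefix code with these lengths CAN exist.

Kraft sum = 0.8515625. Satisfied.


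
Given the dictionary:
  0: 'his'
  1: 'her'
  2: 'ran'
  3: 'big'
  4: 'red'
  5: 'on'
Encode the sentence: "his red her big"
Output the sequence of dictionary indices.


Look up each word in the dictionary:
  'his' -> 0
  'red' -> 4
  'her' -> 1
  'big' -> 3

Encoded: [0, 4, 1, 3]


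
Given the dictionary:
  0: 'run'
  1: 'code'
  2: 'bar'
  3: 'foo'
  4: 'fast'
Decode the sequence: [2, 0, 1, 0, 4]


Look up each index in the dictionary:
  2 -> 'bar'
  0 -> 'run'
  1 -> 'code'
  0 -> 'run'
  4 -> 'fast'

Decoded: "bar run code run fast"


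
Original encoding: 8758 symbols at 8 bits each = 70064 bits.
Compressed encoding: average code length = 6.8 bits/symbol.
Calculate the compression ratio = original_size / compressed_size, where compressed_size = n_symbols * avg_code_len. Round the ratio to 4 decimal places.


original_size = n_symbols * orig_bits = 8758 * 8 = 70064 bits
compressed_size = n_symbols * avg_code_len = 8758 * 6.8 = 59554.4 bits
ratio = original_size / compressed_size = 70064 / 59554.4 = 1.1765

Compression ratio = 1.1765


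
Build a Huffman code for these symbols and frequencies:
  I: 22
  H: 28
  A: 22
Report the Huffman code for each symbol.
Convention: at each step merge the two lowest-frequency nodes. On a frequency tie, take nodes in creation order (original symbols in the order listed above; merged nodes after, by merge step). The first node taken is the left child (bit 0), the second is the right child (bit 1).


Huffman tree construction:
Step 1: Merge I(22) + A(22) = 44
Step 2: Merge H(28) + (I+A)(44) = 72
Read each symbol's code off the tree from the root (left child = 0, right child = 1).

Codes:
  I: 10 (length 2)
  H: 0 (length 1)
  A: 11 (length 2)
Average code length: 116/72 = 1.6111 bits/symbol


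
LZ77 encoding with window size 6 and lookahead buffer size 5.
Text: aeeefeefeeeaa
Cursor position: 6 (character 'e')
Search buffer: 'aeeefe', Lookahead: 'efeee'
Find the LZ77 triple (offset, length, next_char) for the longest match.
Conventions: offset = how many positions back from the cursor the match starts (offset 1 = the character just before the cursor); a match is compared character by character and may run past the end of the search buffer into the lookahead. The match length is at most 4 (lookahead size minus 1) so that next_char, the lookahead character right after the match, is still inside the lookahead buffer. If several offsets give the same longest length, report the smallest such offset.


Try each offset into the search buffer:
  offset=1 (pos 5, char 'e'): match length 1
  offset=2 (pos 4, char 'f'): match length 0
  offset=3 (pos 3, char 'e'): match length 4
  offset=4 (pos 2, char 'e'): match length 1
  offset=5 (pos 1, char 'e'): match length 1
  offset=6 (pos 0, char 'a'): match length 0
Longest match has length 4 at offset 3.
next_char = character at position 6 + 4 = 10 -> 'e'

Best match: offset=3, length=4 (matching 'efee' starting at position 3)
LZ77 triple: (3, 4, 'e')


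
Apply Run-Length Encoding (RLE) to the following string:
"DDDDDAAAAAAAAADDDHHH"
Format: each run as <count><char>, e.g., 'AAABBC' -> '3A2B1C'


Scanning runs left to right:
  i=0: run of 'D' x 5 -> '5D'
  i=5: run of 'A' x 9 -> '9A'
  i=14: run of 'D' x 3 -> '3D'
  i=17: run of 'H' x 3 -> '3H'

RLE = 5D9A3D3H


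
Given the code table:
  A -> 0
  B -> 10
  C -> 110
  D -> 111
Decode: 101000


Decoding:
10 -> B
10 -> B
0 -> A
0 -> A


Result: BBAA


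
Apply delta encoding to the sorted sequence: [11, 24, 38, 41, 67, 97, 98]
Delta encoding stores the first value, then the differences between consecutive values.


First value: 11
Deltas:
  24 - 11 = 13
  38 - 24 = 14
  41 - 38 = 3
  67 - 41 = 26
  97 - 67 = 30
  98 - 97 = 1


Delta encoded: [11, 13, 14, 3, 26, 30, 1]


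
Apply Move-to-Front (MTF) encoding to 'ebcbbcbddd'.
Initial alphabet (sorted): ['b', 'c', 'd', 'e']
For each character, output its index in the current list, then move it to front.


MTF encoding:
'e': index 3 in ['b', 'c', 'd', 'e'] -> ['e', 'b', 'c', 'd']
'b': index 1 in ['e', 'b', 'c', 'd'] -> ['b', 'e', 'c', 'd']
'c': index 2 in ['b', 'e', 'c', 'd'] -> ['c', 'b', 'e', 'd']
'b': index 1 in ['c', 'b', 'e', 'd'] -> ['b', 'c', 'e', 'd']
'b': index 0 in ['b', 'c', 'e', 'd'] -> ['b', 'c', 'e', 'd']
'c': index 1 in ['b', 'c', 'e', 'd'] -> ['c', 'b', 'e', 'd']
'b': index 1 in ['c', 'b', 'e', 'd'] -> ['b', 'c', 'e', 'd']
'd': index 3 in ['b', 'c', 'e', 'd'] -> ['d', 'b', 'c', 'e']
'd': index 0 in ['d', 'b', 'c', 'e'] -> ['d', 'b', 'c', 'e']
'd': index 0 in ['d', 'b', 'c', 'e'] -> ['d', 'b', 'c', 'e']


Output: [3, 1, 2, 1, 0, 1, 1, 3, 0, 0]


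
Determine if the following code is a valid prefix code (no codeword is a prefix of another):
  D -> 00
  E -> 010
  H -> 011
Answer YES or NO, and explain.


Checking each pair (does one codeword prefix another?):
  D='00' vs E='010': no prefix
  D='00' vs H='011': no prefix
  E='010' vs D='00': no prefix
  E='010' vs H='011': no prefix
  H='011' vs D='00': no prefix
  H='011' vs E='010': no prefix
No violation found over all pairs.

YES -- this is a valid prefix code. No codeword is a prefix of any other codeword.


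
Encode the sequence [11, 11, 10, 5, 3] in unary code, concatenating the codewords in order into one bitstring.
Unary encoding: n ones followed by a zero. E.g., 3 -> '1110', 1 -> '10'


Encode each number as n ones followed by a terminating 0:
  11 -> 111111111110 (12 bits)
  11 -> 111111111110 (12 bits)
  10 -> 11111111110 (11 bits)
  5 -> 111110 (6 bits)
  3 -> 1110 (4 bits)
Total length = 12 + 12 + 11 + 6 + 4 = 45 bits.

Unary([11, 11, 10, 5, 3]) = 111111111110111111111110111111111101111101110 (45 bits)


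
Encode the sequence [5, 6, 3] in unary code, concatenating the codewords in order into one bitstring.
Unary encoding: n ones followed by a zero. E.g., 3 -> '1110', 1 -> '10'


Encode each number as n ones followed by a terminating 0:
  5 -> 111110 (6 bits)
  6 -> 1111110 (7 bits)
  3 -> 1110 (4 bits)
Total length = 6 + 7 + 4 = 17 bits.

Unary([5, 6, 3]) = 11111011111101110 (17 bits)


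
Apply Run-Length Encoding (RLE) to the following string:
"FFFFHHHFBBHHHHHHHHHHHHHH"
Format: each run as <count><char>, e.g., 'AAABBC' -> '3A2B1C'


Scanning runs left to right:
  i=0: run of 'F' x 4 -> '4F'
  i=4: run of 'H' x 3 -> '3H'
  i=7: run of 'F' x 1 -> '1F'
  i=8: run of 'B' x 2 -> '2B'
  i=10: run of 'H' x 14 -> '14H'

RLE = 4F3H1F2B14H


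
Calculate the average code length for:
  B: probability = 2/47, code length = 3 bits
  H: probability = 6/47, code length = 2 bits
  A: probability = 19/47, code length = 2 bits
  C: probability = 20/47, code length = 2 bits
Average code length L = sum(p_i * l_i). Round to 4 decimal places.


Weighted contributions p_i * l_i:
  B: (2/47) * 3 = 6/47
  H: (6/47) * 2 = 12/47
  A: (19/47) * 2 = 38/47
  C: (20/47) * 2 = 40/47
Sum = (6 + 12 + 38 + 40)/47 = 96/47

L = 96/47 = 2.0426 bits/symbol


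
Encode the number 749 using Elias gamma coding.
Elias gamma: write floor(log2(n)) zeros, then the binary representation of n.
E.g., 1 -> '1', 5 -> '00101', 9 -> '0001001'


num_bits = floor(log2(749)) + 1 = 10
leading_zeros = num_bits - 1 = 9
binary(749) = 1011101101

Elias gamma(749) = '000000000' + '1011101101' = 0000000001011101101 (19 bits)


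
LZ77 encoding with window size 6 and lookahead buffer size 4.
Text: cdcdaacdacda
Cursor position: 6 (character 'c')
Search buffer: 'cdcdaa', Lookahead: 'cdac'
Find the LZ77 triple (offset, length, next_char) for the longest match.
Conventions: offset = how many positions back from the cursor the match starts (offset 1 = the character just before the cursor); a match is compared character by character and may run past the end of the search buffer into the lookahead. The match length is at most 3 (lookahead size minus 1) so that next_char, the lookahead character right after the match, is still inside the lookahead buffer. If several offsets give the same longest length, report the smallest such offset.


Try each offset into the search buffer:
  offset=1 (pos 5, char 'a'): match length 0
  offset=2 (pos 4, char 'a'): match length 0
  offset=3 (pos 3, char 'd'): match length 0
  offset=4 (pos 2, char 'c'): match length 3
  offset=5 (pos 1, char 'd'): match length 0
  offset=6 (pos 0, char 'c'): match length 2
Longest match has length 3 at offset 4.
next_char = character at position 6 + 3 = 9 -> 'c'

Best match: offset=4, length=3 (matching 'cda' starting at position 2)
LZ77 triple: (4, 3, 'c')


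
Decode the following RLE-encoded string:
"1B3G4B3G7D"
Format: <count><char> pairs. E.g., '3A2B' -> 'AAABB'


Expanding each <count><char> pair:
  1B -> 'B'
  3G -> 'GGG'
  4B -> 'BBBB'
  3G -> 'GGG'
  7D -> 'DDDDDDD'

Decoded = BGGGBBBBGGGDDDDDDD


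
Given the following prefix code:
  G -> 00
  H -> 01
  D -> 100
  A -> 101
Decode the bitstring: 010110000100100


Decoding step by step:
Bits 01 -> H
Bits 01 -> H
Bits 100 -> D
Bits 00 -> G
Bits 100 -> D
Bits 100 -> D


Decoded message: HHDGDD


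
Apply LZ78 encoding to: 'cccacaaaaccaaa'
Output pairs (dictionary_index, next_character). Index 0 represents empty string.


LZ78 encoding steps:
Dictionary: {0: ''}
Step 1: w='' (idx 0), next='c' -> output (0, 'c'), add 'c' as idx 1
Step 2: w='c' (idx 1), next='c' -> output (1, 'c'), add 'cc' as idx 2
Step 3: w='' (idx 0), next='a' -> output (0, 'a'), add 'a' as idx 3
Step 4: w='c' (idx 1), next='a' -> output (1, 'a'), add 'ca' as idx 4
Step 5: w='a' (idx 3), next='a' -> output (3, 'a'), add 'aa' as idx 5
Step 6: w='a' (idx 3), next='c' -> output (3, 'c'), add 'ac' as idx 6
Step 7: w='ca' (idx 4), next='a' -> output (4, 'a'), add 'caa' as idx 7
Step 8: w='a' (idx 3), end of input -> output (3, '')


Encoded: [(0, 'c'), (1, 'c'), (0, 'a'), (1, 'a'), (3, 'a'), (3, 'c'), (4, 'a'), (3, '')]


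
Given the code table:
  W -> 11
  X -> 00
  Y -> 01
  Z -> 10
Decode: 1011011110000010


Decoding:
10 -> Z
11 -> W
01 -> Y
11 -> W
10 -> Z
00 -> X
00 -> X
10 -> Z


Result: ZWYWZXXZ


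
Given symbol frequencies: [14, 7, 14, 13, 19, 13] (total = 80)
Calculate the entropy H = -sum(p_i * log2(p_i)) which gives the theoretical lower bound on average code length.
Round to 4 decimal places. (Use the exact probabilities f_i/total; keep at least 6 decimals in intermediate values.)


Per-symbol terms -p_i * log2(p_i) with p_i = f_i/80:
  p = 14/80 = 0.175000: log2(p) = -2.514573, -p*log2(p) = 0.440050
  p = 7/80 = 0.087500: log2(p) = -3.514573, -p*log2(p) = 0.307525
  p = 14/80 = 0.175000: log2(p) = -2.514573, -p*log2(p) = 0.440050
  p = 13/80 = 0.162500: log2(p) = -2.621488, -p*log2(p) = 0.425992
  p = 19/80 = 0.237500: log2(p) = -2.074001, -p*log2(p) = 0.492575
  p = 13/80 = 0.162500: log2(p) = -2.621488, -p*log2(p) = 0.425992
H = 0.440050 + 0.307525 + 0.440050 + 0.425992 + 0.492575 + 0.425992 = 2.532184

H = 2.5322 bits/symbol


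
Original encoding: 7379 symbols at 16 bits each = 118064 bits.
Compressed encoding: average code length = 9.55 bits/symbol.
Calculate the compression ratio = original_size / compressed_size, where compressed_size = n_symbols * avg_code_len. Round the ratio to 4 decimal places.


original_size = n_symbols * orig_bits = 7379 * 16 = 118064 bits
compressed_size = n_symbols * avg_code_len = 7379 * 9.55 = 70469.45 bits
ratio = original_size / compressed_size = 118064 / 70469.45 = 1.6754

Compression ratio = 1.6754


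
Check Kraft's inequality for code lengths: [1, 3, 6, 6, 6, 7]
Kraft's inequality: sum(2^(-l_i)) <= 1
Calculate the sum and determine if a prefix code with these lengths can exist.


Sum = 2^(-1) + 2^(-3) + 2^(-6) + 2^(-6) + 2^(-6) + 2^(-7)
    = 0.5 + 0.125 + 0.015625 + 0.015625 + 0.015625 + 0.0078125
    = 87/128 = 0.6796875
Since 0.6796875 <= 1, Kraft's inequality IS satisfied.
A prefix code with these lengths CAN exist.

Kraft sum = 0.6796875. Satisfied.


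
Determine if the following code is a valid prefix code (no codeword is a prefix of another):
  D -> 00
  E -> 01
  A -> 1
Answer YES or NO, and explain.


Checking each pair (does one codeword prefix another?):
  D='00' vs E='01': no prefix
  D='00' vs A='1': no prefix
  E='01' vs D='00': no prefix
  E='01' vs A='1': no prefix
  A='1' vs D='00': no prefix
  A='1' vs E='01': no prefix
No violation found over all pairs.

YES -- this is a valid prefix code. No codeword is a prefix of any other codeword.


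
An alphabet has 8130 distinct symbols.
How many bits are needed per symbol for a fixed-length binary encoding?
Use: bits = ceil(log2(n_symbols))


log2(8130) = 12.989
Bracket: 2^12 = 4096 < 8130 <= 2^13 = 8192
So ceil(log2(8130)) = 13

bits = ceil(log2(8130)) = ceil(12.989) = 13 bits


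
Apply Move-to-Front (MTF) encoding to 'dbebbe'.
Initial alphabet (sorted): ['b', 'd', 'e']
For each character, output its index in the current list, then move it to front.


MTF encoding:
'd': index 1 in ['b', 'd', 'e'] -> ['d', 'b', 'e']
'b': index 1 in ['d', 'b', 'e'] -> ['b', 'd', 'e']
'e': index 2 in ['b', 'd', 'e'] -> ['e', 'b', 'd']
'b': index 1 in ['e', 'b', 'd'] -> ['b', 'e', 'd']
'b': index 0 in ['b', 'e', 'd'] -> ['b', 'e', 'd']
'e': index 1 in ['b', 'e', 'd'] -> ['e', 'b', 'd']


Output: [1, 1, 2, 1, 0, 1]


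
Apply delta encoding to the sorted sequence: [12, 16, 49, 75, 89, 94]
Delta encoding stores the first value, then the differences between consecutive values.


First value: 12
Deltas:
  16 - 12 = 4
  49 - 16 = 33
  75 - 49 = 26
  89 - 75 = 14
  94 - 89 = 5


Delta encoded: [12, 4, 33, 26, 14, 5]


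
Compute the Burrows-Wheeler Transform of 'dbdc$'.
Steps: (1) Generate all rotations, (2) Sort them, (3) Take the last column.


Rotations (sorted):
  0: $dbdc -> last char: c
  1: bdc$d -> last char: d
  2: c$dbd -> last char: d
  3: dbdc$ -> last char: $
  4: dc$db -> last char: b


BWT = cdd$b


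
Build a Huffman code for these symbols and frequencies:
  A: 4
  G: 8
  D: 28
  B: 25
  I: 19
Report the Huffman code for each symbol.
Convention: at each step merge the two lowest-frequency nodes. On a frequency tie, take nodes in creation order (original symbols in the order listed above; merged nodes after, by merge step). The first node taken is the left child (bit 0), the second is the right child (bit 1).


Huffman tree construction:
Step 1: Merge A(4) + G(8) = 12
Step 2: Merge (A+G)(12) + I(19) = 31
Step 3: Merge B(25) + D(28) = 53
Step 4: Merge ((A+G)+I)(31) + (B+D)(53) = 84
Read each symbol's code off the tree from the root (left child = 0, right child = 1).

Codes:
  A: 000 (length 3)
  G: 001 (length 3)
  D: 11 (length 2)
  B: 10 (length 2)
  I: 01 (length 2)
Average code length: 180/84 = 2.1429 bits/symbol


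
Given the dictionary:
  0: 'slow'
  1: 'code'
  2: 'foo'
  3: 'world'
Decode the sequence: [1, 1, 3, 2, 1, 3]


Look up each index in the dictionary:
  1 -> 'code'
  1 -> 'code'
  3 -> 'world'
  2 -> 'foo'
  1 -> 'code'
  3 -> 'world'

Decoded: "code code world foo code world"


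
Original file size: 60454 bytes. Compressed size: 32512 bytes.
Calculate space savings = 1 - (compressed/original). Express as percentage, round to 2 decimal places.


ratio = compressed/original = 32512/60454 = 0.537797
savings = 1 - ratio = 1 - 0.537797 = 0.462203
as a percentage: 0.462203 * 100 = 46.22%

Space savings = 1 - 32512/60454 = 46.22%


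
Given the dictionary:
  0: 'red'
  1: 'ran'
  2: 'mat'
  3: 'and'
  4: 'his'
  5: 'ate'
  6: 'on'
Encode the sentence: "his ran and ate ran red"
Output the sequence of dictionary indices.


Look up each word in the dictionary:
  'his' -> 4
  'ran' -> 1
  'and' -> 3
  'ate' -> 5
  'ran' -> 1
  'red' -> 0

Encoded: [4, 1, 3, 5, 1, 0]


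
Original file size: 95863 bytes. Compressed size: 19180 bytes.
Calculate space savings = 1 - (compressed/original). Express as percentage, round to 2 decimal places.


ratio = compressed/original = 19180/95863 = 0.200077
savings = 1 - ratio = 1 - 0.200077 = 0.799923
as a percentage: 0.799923 * 100 = 79.99%

Space savings = 1 - 19180/95863 = 79.99%


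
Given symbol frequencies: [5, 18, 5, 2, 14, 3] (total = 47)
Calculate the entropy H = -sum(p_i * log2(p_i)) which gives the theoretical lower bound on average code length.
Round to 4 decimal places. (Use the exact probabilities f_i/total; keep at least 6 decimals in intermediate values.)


Per-symbol terms -p_i * log2(p_i) with p_i = f_i/47:
  p = 5/47 = 0.106383: log2(p) = -3.232661, -p*log2(p) = 0.343900
  p = 18/47 = 0.382979: log2(p) = -1.384664, -p*log2(p) = 0.530297
  p = 5/47 = 0.106383: log2(p) = -3.232661, -p*log2(p) = 0.343900
  p = 2/47 = 0.042553: log2(p) = -4.554589, -p*log2(p) = 0.193812
  p = 14/47 = 0.297872: log2(p) = -1.747234, -p*log2(p) = 0.520453
  p = 3/47 = 0.063830: log2(p) = -3.969626, -p*log2(p) = 0.253380
H = 0.343900 + 0.530297 + 0.343900 + 0.193812 + 0.520453 + 0.253380 = 2.185742

H = 2.1857 bits/symbol


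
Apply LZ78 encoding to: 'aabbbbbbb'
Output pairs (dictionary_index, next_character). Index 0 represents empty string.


LZ78 encoding steps:
Dictionary: {0: ''}
Step 1: w='' (idx 0), next='a' -> output (0, 'a'), add 'a' as idx 1
Step 2: w='a' (idx 1), next='b' -> output (1, 'b'), add 'ab' as idx 2
Step 3: w='' (idx 0), next='b' -> output (0, 'b'), add 'b' as idx 3
Step 4: w='b' (idx 3), next='b' -> output (3, 'b'), add 'bb' as idx 4
Step 5: w='bb' (idx 4), next='b' -> output (4, 'b'), add 'bbb' as idx 5


Encoded: [(0, 'a'), (1, 'b'), (0, 'b'), (3, 'b'), (4, 'b')]


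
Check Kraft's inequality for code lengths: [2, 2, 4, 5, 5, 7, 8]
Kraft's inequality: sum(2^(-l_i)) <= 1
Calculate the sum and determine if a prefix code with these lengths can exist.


Sum = 2^(-2) + 2^(-2) + 2^(-4) + 2^(-5) + 2^(-5) + 2^(-7) + 2^(-8)
    = 0.25 + 0.25 + 0.0625 + 0.03125 + 0.03125 + 0.0078125 + 0.00390625
    = 163/256 = 0.63671875
Since 0.63671875 <= 1, Kraft's inequality IS satisfied.
A prefix code with these lengths CAN exist.

Kraft sum = 0.63671875. Satisfied.


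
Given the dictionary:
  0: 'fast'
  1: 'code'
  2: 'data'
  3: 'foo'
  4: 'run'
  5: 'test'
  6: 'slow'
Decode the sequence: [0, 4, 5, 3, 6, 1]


Look up each index in the dictionary:
  0 -> 'fast'
  4 -> 'run'
  5 -> 'test'
  3 -> 'foo'
  6 -> 'slow'
  1 -> 'code'

Decoded: "fast run test foo slow code"


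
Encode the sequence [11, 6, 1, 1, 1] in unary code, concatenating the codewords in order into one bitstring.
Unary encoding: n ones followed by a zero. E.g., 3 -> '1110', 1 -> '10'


Encode each number as n ones followed by a terminating 0:
  11 -> 111111111110 (12 bits)
  6 -> 1111110 (7 bits)
  1 -> 10 (2 bits)
  1 -> 10 (2 bits)
  1 -> 10 (2 bits)
Total length = 12 + 7 + 2 + 2 + 2 = 25 bits.

Unary([11, 6, 1, 1, 1]) = 1111111111101111110101010 (25 bits)


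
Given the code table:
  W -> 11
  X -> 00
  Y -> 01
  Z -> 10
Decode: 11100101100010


Decoding:
11 -> W
10 -> Z
01 -> Y
01 -> Y
10 -> Z
00 -> X
10 -> Z


Result: WZYYZXZ


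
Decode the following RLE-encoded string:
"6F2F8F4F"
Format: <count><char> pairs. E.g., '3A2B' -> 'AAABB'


Expanding each <count><char> pair:
  6F -> 'FFFFFF'
  2F -> 'FF'
  8F -> 'FFFFFFFF'
  4F -> 'FFFF'

Decoded = FFFFFFFFFFFFFFFFFFFF


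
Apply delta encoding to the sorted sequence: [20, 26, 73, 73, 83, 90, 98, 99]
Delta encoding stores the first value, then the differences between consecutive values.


First value: 20
Deltas:
  26 - 20 = 6
  73 - 26 = 47
  73 - 73 = 0
  83 - 73 = 10
  90 - 83 = 7
  98 - 90 = 8
  99 - 98 = 1


Delta encoded: [20, 6, 47, 0, 10, 7, 8, 1]


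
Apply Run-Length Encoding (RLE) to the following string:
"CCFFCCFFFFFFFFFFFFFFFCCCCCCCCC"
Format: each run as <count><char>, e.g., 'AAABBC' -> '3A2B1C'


Scanning runs left to right:
  i=0: run of 'C' x 2 -> '2C'
  i=2: run of 'F' x 2 -> '2F'
  i=4: run of 'C' x 2 -> '2C'
  i=6: run of 'F' x 15 -> '15F'
  i=21: run of 'C' x 9 -> '9C'

RLE = 2C2F2C15F9C


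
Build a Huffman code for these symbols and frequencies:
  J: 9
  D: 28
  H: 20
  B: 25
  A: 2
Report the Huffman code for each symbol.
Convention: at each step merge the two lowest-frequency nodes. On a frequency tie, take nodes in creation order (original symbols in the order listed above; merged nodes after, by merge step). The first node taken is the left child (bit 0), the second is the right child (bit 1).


Huffman tree construction:
Step 1: Merge A(2) + J(9) = 11
Step 2: Merge (A+J)(11) + H(20) = 31
Step 3: Merge B(25) + D(28) = 53
Step 4: Merge ((A+J)+H)(31) + (B+D)(53) = 84
Read each symbol's code off the tree from the root (left child = 0, right child = 1).

Codes:
  J: 001 (length 3)
  D: 11 (length 2)
  H: 01 (length 2)
  B: 10 (length 2)
  A: 000 (length 3)
Average code length: 179/84 = 2.1310 bits/symbol


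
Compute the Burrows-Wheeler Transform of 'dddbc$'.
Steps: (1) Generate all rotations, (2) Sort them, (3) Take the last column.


Rotations (sorted):
  0: $dddbc -> last char: c
  1: bc$ddd -> last char: d
  2: c$dddb -> last char: b
  3: dbc$dd -> last char: d
  4: ddbc$d -> last char: d
  5: dddbc$ -> last char: $


BWT = cdbdd$


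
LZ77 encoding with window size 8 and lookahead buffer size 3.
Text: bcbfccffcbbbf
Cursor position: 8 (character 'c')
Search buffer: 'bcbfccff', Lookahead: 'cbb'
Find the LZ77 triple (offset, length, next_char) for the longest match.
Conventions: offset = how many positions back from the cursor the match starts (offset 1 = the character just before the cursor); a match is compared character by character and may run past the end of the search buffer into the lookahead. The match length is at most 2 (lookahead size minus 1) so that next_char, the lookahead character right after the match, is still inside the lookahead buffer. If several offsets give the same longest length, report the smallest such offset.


Try each offset into the search buffer:
  offset=1 (pos 7, char 'f'): match length 0
  offset=2 (pos 6, char 'f'): match length 0
  offset=3 (pos 5, char 'c'): match length 1
  offset=4 (pos 4, char 'c'): match length 1
  offset=5 (pos 3, char 'f'): match length 0
  offset=6 (pos 2, char 'b'): match length 0
  offset=7 (pos 1, char 'c'): match length 2
  offset=8 (pos 0, char 'b'): match length 0
Longest match has length 2 at offset 7.
next_char = character at position 8 + 2 = 10 -> 'b'

Best match: offset=7, length=2 (matching 'cb' starting at position 1)
LZ77 triple: (7, 2, 'b')


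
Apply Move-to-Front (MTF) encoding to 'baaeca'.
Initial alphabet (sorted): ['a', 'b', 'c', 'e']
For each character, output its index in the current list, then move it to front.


MTF encoding:
'b': index 1 in ['a', 'b', 'c', 'e'] -> ['b', 'a', 'c', 'e']
'a': index 1 in ['b', 'a', 'c', 'e'] -> ['a', 'b', 'c', 'e']
'a': index 0 in ['a', 'b', 'c', 'e'] -> ['a', 'b', 'c', 'e']
'e': index 3 in ['a', 'b', 'c', 'e'] -> ['e', 'a', 'b', 'c']
'c': index 3 in ['e', 'a', 'b', 'c'] -> ['c', 'e', 'a', 'b']
'a': index 2 in ['c', 'e', 'a', 'b'] -> ['a', 'c', 'e', 'b']


Output: [1, 1, 0, 3, 3, 2]


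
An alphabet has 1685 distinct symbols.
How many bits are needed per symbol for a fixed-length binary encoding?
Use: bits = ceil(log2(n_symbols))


log2(1685) = 10.7185
Bracket: 2^10 = 1024 < 1685 <= 2^11 = 2048
So ceil(log2(1685)) = 11

bits = ceil(log2(1685)) = ceil(10.7185) = 11 bits


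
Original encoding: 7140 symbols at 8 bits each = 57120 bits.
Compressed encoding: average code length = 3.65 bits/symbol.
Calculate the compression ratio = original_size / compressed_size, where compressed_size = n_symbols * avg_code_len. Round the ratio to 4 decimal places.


original_size = n_symbols * orig_bits = 7140 * 8 = 57120 bits
compressed_size = n_symbols * avg_code_len = 7140 * 3.65 = 26061.0 bits
ratio = original_size / compressed_size = 57120 / 26061.0 = 2.1918

Compression ratio = 2.1918


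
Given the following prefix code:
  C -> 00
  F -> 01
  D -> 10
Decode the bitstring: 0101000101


Decoding step by step:
Bits 01 -> F
Bits 01 -> F
Bits 00 -> C
Bits 01 -> F
Bits 01 -> F


Decoded message: FFCFF


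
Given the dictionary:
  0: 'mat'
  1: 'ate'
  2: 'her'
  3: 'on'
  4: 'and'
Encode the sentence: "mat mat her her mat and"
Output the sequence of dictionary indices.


Look up each word in the dictionary:
  'mat' -> 0
  'mat' -> 0
  'her' -> 2
  'her' -> 2
  'mat' -> 0
  'and' -> 4

Encoded: [0, 0, 2, 2, 0, 4]


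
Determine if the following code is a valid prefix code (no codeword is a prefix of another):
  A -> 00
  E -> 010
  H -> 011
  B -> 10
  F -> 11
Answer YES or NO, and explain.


Checking each pair (does one codeword prefix another?):
  A='00' vs E='010': no prefix
  A='00' vs H='011': no prefix
  A='00' vs B='10': no prefix
  A='00' vs F='11': no prefix
  E='010' vs A='00': no prefix
  E='010' vs H='011': no prefix
  E='010' vs B='10': no prefix
  E='010' vs F='11': no prefix
  H='011' vs A='00': no prefix
  H='011' vs E='010': no prefix
  H='011' vs B='10': no prefix
  H='011' vs F='11': no prefix
  B='10' vs A='00': no prefix
  B='10' vs E='010': no prefix
  B='10' vs H='011': no prefix
  B='10' vs F='11': no prefix
  F='11' vs A='00': no prefix
  F='11' vs E='010': no prefix
  F='11' vs H='011': no prefix
  F='11' vs B='10': no prefix
No violation found over all pairs.

YES -- this is a valid prefix code. No codeword is a prefix of any other codeword.


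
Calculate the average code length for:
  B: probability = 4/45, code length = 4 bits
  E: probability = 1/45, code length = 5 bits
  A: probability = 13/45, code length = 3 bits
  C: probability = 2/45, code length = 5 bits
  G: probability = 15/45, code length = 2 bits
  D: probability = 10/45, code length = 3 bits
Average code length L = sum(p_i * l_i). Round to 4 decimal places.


Weighted contributions p_i * l_i:
  B: (4/45) * 4 = 16/45
  E: (1/45) * 5 = 5/45
  A: (13/45) * 3 = 39/45
  C: (2/45) * 5 = 10/45
  G: (15/45) * 2 = 30/45
  D: (10/45) * 3 = 30/45
Sum = (16 + 5 + 39 + 10 + 30 + 30)/45 = 130/45

L = 130/45 = 2.8889 bits/symbol


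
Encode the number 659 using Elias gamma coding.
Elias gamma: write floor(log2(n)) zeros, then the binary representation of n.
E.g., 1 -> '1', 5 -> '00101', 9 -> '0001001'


num_bits = floor(log2(659)) + 1 = 10
leading_zeros = num_bits - 1 = 9
binary(659) = 1010010011

Elias gamma(659) = '000000000' + '1010010011' = 0000000001010010011 (19 bits)


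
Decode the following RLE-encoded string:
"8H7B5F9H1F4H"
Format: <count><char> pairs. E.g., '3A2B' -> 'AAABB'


Expanding each <count><char> pair:
  8H -> 'HHHHHHHH'
  7B -> 'BBBBBBB'
  5F -> 'FFFFF'
  9H -> 'HHHHHHHHH'
  1F -> 'F'
  4H -> 'HHHH'

Decoded = HHHHHHHHBBBBBBBFFFFFHHHHHHHHHFHHHH


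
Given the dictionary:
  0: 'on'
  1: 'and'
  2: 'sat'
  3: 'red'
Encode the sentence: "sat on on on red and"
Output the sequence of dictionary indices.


Look up each word in the dictionary:
  'sat' -> 2
  'on' -> 0
  'on' -> 0
  'on' -> 0
  'red' -> 3
  'and' -> 1

Encoded: [2, 0, 0, 0, 3, 1]
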